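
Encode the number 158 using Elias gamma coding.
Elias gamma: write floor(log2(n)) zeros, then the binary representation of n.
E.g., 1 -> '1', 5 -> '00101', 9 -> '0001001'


num_bits = floor(log2(158)) + 1 = 8
leading_zeros = num_bits - 1 = 7
binary(158) = 10011110

Elias gamma(158) = '0000000' + '10011110' = 000000010011110 (15 bits)


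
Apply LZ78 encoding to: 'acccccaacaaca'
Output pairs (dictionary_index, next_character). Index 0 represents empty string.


LZ78 encoding steps:
Dictionary: {0: ''}
Step 1: w='' (idx 0), next='a' -> output (0, 'a'), add 'a' as idx 1
Step 2: w='' (idx 0), next='c' -> output (0, 'c'), add 'c' as idx 2
Step 3: w='c' (idx 2), next='c' -> output (2, 'c'), add 'cc' as idx 3
Step 4: w='cc' (idx 3), next='a' -> output (3, 'a'), add 'cca' as idx 4
Step 5: w='a' (idx 1), next='c' -> output (1, 'c'), add 'ac' as idx 5
Step 6: w='a' (idx 1), next='a' -> output (1, 'a'), add 'aa' as idx 6
Step 7: w='c' (idx 2), next='a' -> output (2, 'a'), add 'ca' as idx 7


Encoded: [(0, 'a'), (0, 'c'), (2, 'c'), (3, 'a'), (1, 'c'), (1, 'a'), (2, 'a')]


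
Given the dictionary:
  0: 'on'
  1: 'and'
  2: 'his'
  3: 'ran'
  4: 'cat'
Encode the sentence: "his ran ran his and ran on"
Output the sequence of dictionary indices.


Look up each word in the dictionary:
  'his' -> 2
  'ran' -> 3
  'ran' -> 3
  'his' -> 2
  'and' -> 1
  'ran' -> 3
  'on' -> 0

Encoded: [2, 3, 3, 2, 1, 3, 0]


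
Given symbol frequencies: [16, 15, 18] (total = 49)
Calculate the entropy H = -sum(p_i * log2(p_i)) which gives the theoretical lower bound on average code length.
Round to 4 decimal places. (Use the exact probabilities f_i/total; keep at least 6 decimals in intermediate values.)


Per-symbol terms -p_i * log2(p_i) with p_i = f_i/49:
  p = 16/49 = 0.326531: log2(p) = -1.614710, -p*log2(p) = 0.527252
  p = 15/49 = 0.306122: log2(p) = -1.707819, -p*log2(p) = 0.522802
  p = 18/49 = 0.367347: log2(p) = -1.444785, -p*log2(p) = 0.530737
H = 0.527252 + 0.522802 + 0.530737 = 1.580791

H = 1.5808 bits/symbol


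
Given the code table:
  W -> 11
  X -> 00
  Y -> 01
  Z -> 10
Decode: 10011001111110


Decoding:
10 -> Z
01 -> Y
10 -> Z
01 -> Y
11 -> W
11 -> W
10 -> Z


Result: ZYZYWWZ


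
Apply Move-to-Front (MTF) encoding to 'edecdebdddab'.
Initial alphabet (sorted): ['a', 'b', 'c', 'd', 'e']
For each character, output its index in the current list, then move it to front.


MTF encoding:
'e': index 4 in ['a', 'b', 'c', 'd', 'e'] -> ['e', 'a', 'b', 'c', 'd']
'd': index 4 in ['e', 'a', 'b', 'c', 'd'] -> ['d', 'e', 'a', 'b', 'c']
'e': index 1 in ['d', 'e', 'a', 'b', 'c'] -> ['e', 'd', 'a', 'b', 'c']
'c': index 4 in ['e', 'd', 'a', 'b', 'c'] -> ['c', 'e', 'd', 'a', 'b']
'd': index 2 in ['c', 'e', 'd', 'a', 'b'] -> ['d', 'c', 'e', 'a', 'b']
'e': index 2 in ['d', 'c', 'e', 'a', 'b'] -> ['e', 'd', 'c', 'a', 'b']
'b': index 4 in ['e', 'd', 'c', 'a', 'b'] -> ['b', 'e', 'd', 'c', 'a']
'd': index 2 in ['b', 'e', 'd', 'c', 'a'] -> ['d', 'b', 'e', 'c', 'a']
'd': index 0 in ['d', 'b', 'e', 'c', 'a'] -> ['d', 'b', 'e', 'c', 'a']
'd': index 0 in ['d', 'b', 'e', 'c', 'a'] -> ['d', 'b', 'e', 'c', 'a']
'a': index 4 in ['d', 'b', 'e', 'c', 'a'] -> ['a', 'd', 'b', 'e', 'c']
'b': index 2 in ['a', 'd', 'b', 'e', 'c'] -> ['b', 'a', 'd', 'e', 'c']


Output: [4, 4, 1, 4, 2, 2, 4, 2, 0, 0, 4, 2]


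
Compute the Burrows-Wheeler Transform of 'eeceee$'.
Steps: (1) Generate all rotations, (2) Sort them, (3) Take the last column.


Rotations (sorted):
  0: $eeceee -> last char: e
  1: ceee$ee -> last char: e
  2: e$eecee -> last char: e
  3: eceee$e -> last char: e
  4: ee$eece -> last char: e
  5: eeceee$ -> last char: $
  6: eee$eec -> last char: c


BWT = eeeee$c


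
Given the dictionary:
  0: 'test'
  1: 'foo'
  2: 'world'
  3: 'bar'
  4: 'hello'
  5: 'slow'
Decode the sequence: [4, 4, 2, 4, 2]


Look up each index in the dictionary:
  4 -> 'hello'
  4 -> 'hello'
  2 -> 'world'
  4 -> 'hello'
  2 -> 'world'

Decoded: "hello hello world hello world"


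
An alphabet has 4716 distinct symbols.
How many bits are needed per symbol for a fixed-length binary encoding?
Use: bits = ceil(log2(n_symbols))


log2(4716) = 12.2033
Bracket: 2^12 = 4096 < 4716 <= 2^13 = 8192
So ceil(log2(4716)) = 13

bits = ceil(log2(4716)) = ceil(12.2033) = 13 bits


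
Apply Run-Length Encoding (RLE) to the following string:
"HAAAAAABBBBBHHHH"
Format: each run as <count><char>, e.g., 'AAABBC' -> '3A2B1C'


Scanning runs left to right:
  i=0: run of 'H' x 1 -> '1H'
  i=1: run of 'A' x 6 -> '6A'
  i=7: run of 'B' x 5 -> '5B'
  i=12: run of 'H' x 4 -> '4H'

RLE = 1H6A5B4H


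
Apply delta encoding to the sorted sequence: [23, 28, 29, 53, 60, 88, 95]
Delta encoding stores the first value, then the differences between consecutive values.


First value: 23
Deltas:
  28 - 23 = 5
  29 - 28 = 1
  53 - 29 = 24
  60 - 53 = 7
  88 - 60 = 28
  95 - 88 = 7


Delta encoded: [23, 5, 1, 24, 7, 28, 7]


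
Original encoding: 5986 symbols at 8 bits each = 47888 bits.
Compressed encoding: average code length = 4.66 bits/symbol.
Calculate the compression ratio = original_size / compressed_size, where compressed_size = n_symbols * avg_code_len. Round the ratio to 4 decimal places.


original_size = n_symbols * orig_bits = 5986 * 8 = 47888 bits
compressed_size = n_symbols * avg_code_len = 5986 * 4.66 = 27894.76 bits
ratio = original_size / compressed_size = 47888 / 27894.76 = 1.7167

Compression ratio = 1.7167


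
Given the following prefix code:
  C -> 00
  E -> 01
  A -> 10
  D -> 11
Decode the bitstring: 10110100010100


Decoding step by step:
Bits 10 -> A
Bits 11 -> D
Bits 01 -> E
Bits 00 -> C
Bits 01 -> E
Bits 01 -> E
Bits 00 -> C


Decoded message: ADECEEC


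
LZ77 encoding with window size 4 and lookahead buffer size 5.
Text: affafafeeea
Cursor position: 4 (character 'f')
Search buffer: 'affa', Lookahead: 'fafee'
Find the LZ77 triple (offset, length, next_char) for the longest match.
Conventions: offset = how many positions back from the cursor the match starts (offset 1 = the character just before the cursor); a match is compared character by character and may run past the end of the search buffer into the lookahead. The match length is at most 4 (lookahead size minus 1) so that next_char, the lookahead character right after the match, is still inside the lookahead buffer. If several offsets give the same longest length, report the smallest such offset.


Try each offset into the search buffer:
  offset=1 (pos 3, char 'a'): match length 0
  offset=2 (pos 2, char 'f'): match length 3
  offset=3 (pos 1, char 'f'): match length 1
  offset=4 (pos 0, char 'a'): match length 0
Longest match has length 3 at offset 2.
next_char = character at position 4 + 3 = 7 -> 'e'

Best match: offset=2, length=3 (matching 'faf' starting at position 2)
LZ77 triple: (2, 3, 'e')


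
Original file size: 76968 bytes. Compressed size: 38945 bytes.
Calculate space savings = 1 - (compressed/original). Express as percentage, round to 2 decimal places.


ratio = compressed/original = 38945/76968 = 0.50599
savings = 1 - ratio = 1 - 0.50599 = 0.49401
as a percentage: 0.49401 * 100 = 49.4%

Space savings = 1 - 38945/76968 = 49.4%


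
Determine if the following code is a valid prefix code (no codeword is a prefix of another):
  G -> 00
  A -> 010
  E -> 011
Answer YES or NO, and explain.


Checking each pair (does one codeword prefix another?):
  G='00' vs A='010': no prefix
  G='00' vs E='011': no prefix
  A='010' vs G='00': no prefix
  A='010' vs E='011': no prefix
  E='011' vs G='00': no prefix
  E='011' vs A='010': no prefix
No violation found over all pairs.

YES -- this is a valid prefix code. No codeword is a prefix of any other codeword.


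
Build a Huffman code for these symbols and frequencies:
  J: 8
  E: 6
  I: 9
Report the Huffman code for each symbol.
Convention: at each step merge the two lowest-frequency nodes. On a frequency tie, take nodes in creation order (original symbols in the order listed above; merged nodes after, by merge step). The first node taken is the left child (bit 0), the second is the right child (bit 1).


Huffman tree construction:
Step 1: Merge E(6) + J(8) = 14
Step 2: Merge I(9) + (E+J)(14) = 23
Read each symbol's code off the tree from the root (left child = 0, right child = 1).

Codes:
  J: 11 (length 2)
  E: 10 (length 2)
  I: 0 (length 1)
Average code length: 37/23 = 1.6087 bits/symbol


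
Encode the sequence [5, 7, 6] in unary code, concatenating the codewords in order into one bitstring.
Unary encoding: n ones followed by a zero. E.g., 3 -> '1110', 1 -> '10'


Encode each number as n ones followed by a terminating 0:
  5 -> 111110 (6 bits)
  7 -> 11111110 (8 bits)
  6 -> 1111110 (7 bits)
Total length = 6 + 8 + 7 = 21 bits.

Unary([5, 7, 6]) = 111110111111101111110 (21 bits)


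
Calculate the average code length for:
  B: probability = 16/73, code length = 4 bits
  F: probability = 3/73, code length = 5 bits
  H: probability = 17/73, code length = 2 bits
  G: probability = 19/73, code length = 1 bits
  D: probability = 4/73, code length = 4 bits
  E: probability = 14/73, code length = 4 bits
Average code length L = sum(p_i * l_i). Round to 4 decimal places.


Weighted contributions p_i * l_i:
  B: (16/73) * 4 = 64/73
  F: (3/73) * 5 = 15/73
  H: (17/73) * 2 = 34/73
  G: (19/73) * 1 = 19/73
  D: (4/73) * 4 = 16/73
  E: (14/73) * 4 = 56/73
Sum = (64 + 15 + 34 + 19 + 16 + 56)/73 = 204/73

L = 204/73 = 2.7945 bits/symbol


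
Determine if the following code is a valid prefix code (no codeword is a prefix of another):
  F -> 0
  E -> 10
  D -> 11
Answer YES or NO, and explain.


Checking each pair (does one codeword prefix another?):
  F='0' vs E='10': no prefix
  F='0' vs D='11': no prefix
  E='10' vs F='0': no prefix
  E='10' vs D='11': no prefix
  D='11' vs F='0': no prefix
  D='11' vs E='10': no prefix
No violation found over all pairs.

YES -- this is a valid prefix code. No codeword is a prefix of any other codeword.


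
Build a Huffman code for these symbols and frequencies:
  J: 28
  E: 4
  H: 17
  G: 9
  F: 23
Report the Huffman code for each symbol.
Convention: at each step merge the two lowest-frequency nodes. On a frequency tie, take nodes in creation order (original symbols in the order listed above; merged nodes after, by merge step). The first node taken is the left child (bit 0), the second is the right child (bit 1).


Huffman tree construction:
Step 1: Merge E(4) + G(9) = 13
Step 2: Merge (E+G)(13) + H(17) = 30
Step 3: Merge F(23) + J(28) = 51
Step 4: Merge ((E+G)+H)(30) + (F+J)(51) = 81
Read each symbol's code off the tree from the root (left child = 0, right child = 1).

Codes:
  J: 11 (length 2)
  E: 000 (length 3)
  H: 01 (length 2)
  G: 001 (length 3)
  F: 10 (length 2)
Average code length: 175/81 = 2.1605 bits/symbol


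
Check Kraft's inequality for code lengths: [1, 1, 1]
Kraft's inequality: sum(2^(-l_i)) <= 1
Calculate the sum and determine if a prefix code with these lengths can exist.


Sum = 2^(-1) + 2^(-1) + 2^(-1)
    = 0.5 + 0.5 + 0.5
    = 3/2 = 1.5
Since 1.5 > 1, Kraft's inequality is NOT satisfied.
A prefix code with these lengths CANNOT exist.

Kraft sum = 1.5. Not satisfied.


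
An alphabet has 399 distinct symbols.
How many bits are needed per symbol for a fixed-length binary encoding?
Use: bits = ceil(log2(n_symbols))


log2(399) = 8.6402
Bracket: 2^8 = 256 < 399 <= 2^9 = 512
So ceil(log2(399)) = 9

bits = ceil(log2(399)) = ceil(8.6402) = 9 bits


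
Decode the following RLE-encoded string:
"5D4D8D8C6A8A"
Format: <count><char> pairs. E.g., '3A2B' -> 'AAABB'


Expanding each <count><char> pair:
  5D -> 'DDDDD'
  4D -> 'DDDD'
  8D -> 'DDDDDDDD'
  8C -> 'CCCCCCCC'
  6A -> 'AAAAAA'
  8A -> 'AAAAAAAA'

Decoded = DDDDDDDDDDDDDDDDDCCCCCCCCAAAAAAAAAAAAAA


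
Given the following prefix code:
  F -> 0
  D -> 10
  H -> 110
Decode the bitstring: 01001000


Decoding step by step:
Bits 0 -> F
Bits 10 -> D
Bits 0 -> F
Bits 10 -> D
Bits 0 -> F
Bits 0 -> F


Decoded message: FDFDFF


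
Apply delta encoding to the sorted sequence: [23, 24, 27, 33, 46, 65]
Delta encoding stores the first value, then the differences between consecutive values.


First value: 23
Deltas:
  24 - 23 = 1
  27 - 24 = 3
  33 - 27 = 6
  46 - 33 = 13
  65 - 46 = 19


Delta encoded: [23, 1, 3, 6, 13, 19]


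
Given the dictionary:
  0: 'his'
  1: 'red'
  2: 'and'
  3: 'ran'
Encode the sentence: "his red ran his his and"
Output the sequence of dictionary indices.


Look up each word in the dictionary:
  'his' -> 0
  'red' -> 1
  'ran' -> 3
  'his' -> 0
  'his' -> 0
  'and' -> 2

Encoded: [0, 1, 3, 0, 0, 2]


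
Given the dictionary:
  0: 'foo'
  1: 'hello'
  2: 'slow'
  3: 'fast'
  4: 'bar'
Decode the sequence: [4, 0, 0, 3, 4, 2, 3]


Look up each index in the dictionary:
  4 -> 'bar'
  0 -> 'foo'
  0 -> 'foo'
  3 -> 'fast'
  4 -> 'bar'
  2 -> 'slow'
  3 -> 'fast'

Decoded: "bar foo foo fast bar slow fast"


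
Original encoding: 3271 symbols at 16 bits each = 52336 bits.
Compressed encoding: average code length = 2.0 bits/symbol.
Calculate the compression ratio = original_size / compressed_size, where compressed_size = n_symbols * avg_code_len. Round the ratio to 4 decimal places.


original_size = n_symbols * orig_bits = 3271 * 16 = 52336 bits
compressed_size = n_symbols * avg_code_len = 3271 * 2.0 = 6542.0 bits
ratio = original_size / compressed_size = 52336 / 6542.0 = 8.0

Compression ratio = 8.0


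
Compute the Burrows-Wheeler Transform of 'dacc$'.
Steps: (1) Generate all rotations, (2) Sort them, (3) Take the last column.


Rotations (sorted):
  0: $dacc -> last char: c
  1: acc$d -> last char: d
  2: c$dac -> last char: c
  3: cc$da -> last char: a
  4: dacc$ -> last char: $


BWT = cdca$


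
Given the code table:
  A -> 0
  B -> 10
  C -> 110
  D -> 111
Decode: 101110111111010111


Decoding:
10 -> B
111 -> D
0 -> A
111 -> D
111 -> D
0 -> A
10 -> B
111 -> D


Result: BDADDABD


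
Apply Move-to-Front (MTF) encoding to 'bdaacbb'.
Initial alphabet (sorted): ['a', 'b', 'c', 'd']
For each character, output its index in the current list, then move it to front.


MTF encoding:
'b': index 1 in ['a', 'b', 'c', 'd'] -> ['b', 'a', 'c', 'd']
'd': index 3 in ['b', 'a', 'c', 'd'] -> ['d', 'b', 'a', 'c']
'a': index 2 in ['d', 'b', 'a', 'c'] -> ['a', 'd', 'b', 'c']
'a': index 0 in ['a', 'd', 'b', 'c'] -> ['a', 'd', 'b', 'c']
'c': index 3 in ['a', 'd', 'b', 'c'] -> ['c', 'a', 'd', 'b']
'b': index 3 in ['c', 'a', 'd', 'b'] -> ['b', 'c', 'a', 'd']
'b': index 0 in ['b', 'c', 'a', 'd'] -> ['b', 'c', 'a', 'd']


Output: [1, 3, 2, 0, 3, 3, 0]


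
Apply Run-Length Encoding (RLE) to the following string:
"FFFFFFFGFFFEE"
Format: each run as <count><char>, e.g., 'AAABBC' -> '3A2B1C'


Scanning runs left to right:
  i=0: run of 'F' x 7 -> '7F'
  i=7: run of 'G' x 1 -> '1G'
  i=8: run of 'F' x 3 -> '3F'
  i=11: run of 'E' x 2 -> '2E'

RLE = 7F1G3F2E


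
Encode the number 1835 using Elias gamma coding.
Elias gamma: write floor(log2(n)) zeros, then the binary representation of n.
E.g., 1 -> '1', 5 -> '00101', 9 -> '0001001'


num_bits = floor(log2(1835)) + 1 = 11
leading_zeros = num_bits - 1 = 10
binary(1835) = 11100101011

Elias gamma(1835) = '0000000000' + '11100101011' = 000000000011100101011 (21 bits)


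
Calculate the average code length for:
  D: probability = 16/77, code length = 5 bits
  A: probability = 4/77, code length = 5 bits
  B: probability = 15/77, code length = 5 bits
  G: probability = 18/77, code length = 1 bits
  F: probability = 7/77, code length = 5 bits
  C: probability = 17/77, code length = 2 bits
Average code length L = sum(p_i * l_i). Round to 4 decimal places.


Weighted contributions p_i * l_i:
  D: (16/77) * 5 = 80/77
  A: (4/77) * 5 = 20/77
  B: (15/77) * 5 = 75/77
  G: (18/77) * 1 = 18/77
  F: (7/77) * 5 = 35/77
  C: (17/77) * 2 = 34/77
Sum = (80 + 20 + 75 + 18 + 35 + 34)/77 = 262/77

L = 262/77 = 3.4026 bits/symbol


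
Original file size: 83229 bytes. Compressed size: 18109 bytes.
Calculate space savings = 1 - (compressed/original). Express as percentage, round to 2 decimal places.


ratio = compressed/original = 18109/83229 = 0.21758
savings = 1 - ratio = 1 - 0.21758 = 0.78242
as a percentage: 0.78242 * 100 = 78.24%

Space savings = 1 - 18109/83229 = 78.24%


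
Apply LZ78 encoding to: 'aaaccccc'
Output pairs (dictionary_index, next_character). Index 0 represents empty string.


LZ78 encoding steps:
Dictionary: {0: ''}
Step 1: w='' (idx 0), next='a' -> output (0, 'a'), add 'a' as idx 1
Step 2: w='a' (idx 1), next='a' -> output (1, 'a'), add 'aa' as idx 2
Step 3: w='' (idx 0), next='c' -> output (0, 'c'), add 'c' as idx 3
Step 4: w='c' (idx 3), next='c' -> output (3, 'c'), add 'cc' as idx 4
Step 5: w='cc' (idx 4), end of input -> output (4, '')


Encoded: [(0, 'a'), (1, 'a'), (0, 'c'), (3, 'c'), (4, '')]


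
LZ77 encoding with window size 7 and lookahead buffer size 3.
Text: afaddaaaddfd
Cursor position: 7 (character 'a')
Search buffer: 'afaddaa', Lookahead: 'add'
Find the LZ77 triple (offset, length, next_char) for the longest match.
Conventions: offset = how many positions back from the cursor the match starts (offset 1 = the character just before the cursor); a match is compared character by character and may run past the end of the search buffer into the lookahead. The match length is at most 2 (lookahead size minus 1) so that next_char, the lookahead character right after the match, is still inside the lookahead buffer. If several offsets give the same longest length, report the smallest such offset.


Try each offset into the search buffer:
  offset=1 (pos 6, char 'a'): match length 1
  offset=2 (pos 5, char 'a'): match length 1
  offset=3 (pos 4, char 'd'): match length 0
  offset=4 (pos 3, char 'd'): match length 0
  offset=5 (pos 2, char 'a'): match length 2
  offset=6 (pos 1, char 'f'): match length 0
  offset=7 (pos 0, char 'a'): match length 1
Longest match has length 2 at offset 5.
next_char = character at position 7 + 2 = 9 -> 'd'

Best match: offset=5, length=2 (matching 'ad' starting at position 2)
LZ77 triple: (5, 2, 'd')


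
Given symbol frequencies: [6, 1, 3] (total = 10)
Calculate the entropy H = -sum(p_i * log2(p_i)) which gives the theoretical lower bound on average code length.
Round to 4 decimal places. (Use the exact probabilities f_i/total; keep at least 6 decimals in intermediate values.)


Per-symbol terms -p_i * log2(p_i) with p_i = f_i/10:
  p = 6/10 = 0.600000: log2(p) = -0.736966, -p*log2(p) = 0.442179
  p = 1/10 = 0.100000: log2(p) = -3.321928, -p*log2(p) = 0.332193
  p = 3/10 = 0.300000: log2(p) = -1.736966, -p*log2(p) = 0.521090
H = 0.442179 + 0.332193 + 0.521090 = 1.295462

H = 1.2955 bits/symbol


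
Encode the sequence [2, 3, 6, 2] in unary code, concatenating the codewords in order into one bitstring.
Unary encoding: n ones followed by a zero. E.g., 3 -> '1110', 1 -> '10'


Encode each number as n ones followed by a terminating 0:
  2 -> 110 (3 bits)
  3 -> 1110 (4 bits)
  6 -> 1111110 (7 bits)
  2 -> 110 (3 bits)
Total length = 3 + 4 + 7 + 3 = 17 bits.

Unary([2, 3, 6, 2]) = 11011101111110110 (17 bits)


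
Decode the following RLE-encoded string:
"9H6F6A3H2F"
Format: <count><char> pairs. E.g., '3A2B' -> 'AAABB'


Expanding each <count><char> pair:
  9H -> 'HHHHHHHHH'
  6F -> 'FFFFFF'
  6A -> 'AAAAAA'
  3H -> 'HHH'
  2F -> 'FF'

Decoded = HHHHHHHHHFFFFFFAAAAAAHHHFF


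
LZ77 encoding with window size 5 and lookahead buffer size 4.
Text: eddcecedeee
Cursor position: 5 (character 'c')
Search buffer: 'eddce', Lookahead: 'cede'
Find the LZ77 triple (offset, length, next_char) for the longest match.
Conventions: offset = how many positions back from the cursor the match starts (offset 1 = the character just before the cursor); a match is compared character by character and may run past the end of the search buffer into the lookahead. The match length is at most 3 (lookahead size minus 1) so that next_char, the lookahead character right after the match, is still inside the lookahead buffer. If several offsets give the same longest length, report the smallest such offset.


Try each offset into the search buffer:
  offset=1 (pos 4, char 'e'): match length 0
  offset=2 (pos 3, char 'c'): match length 2
  offset=3 (pos 2, char 'd'): match length 0
  offset=4 (pos 1, char 'd'): match length 0
  offset=5 (pos 0, char 'e'): match length 0
Longest match has length 2 at offset 2.
next_char = character at position 5 + 2 = 7 -> 'd'

Best match: offset=2, length=2 (matching 'ce' starting at position 3)
LZ77 triple: (2, 2, 'd')


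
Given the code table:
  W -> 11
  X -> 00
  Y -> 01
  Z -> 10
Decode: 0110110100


Decoding:
01 -> Y
10 -> Z
11 -> W
01 -> Y
00 -> X


Result: YZWYX


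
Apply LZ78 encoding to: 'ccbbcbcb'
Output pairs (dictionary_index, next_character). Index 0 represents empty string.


LZ78 encoding steps:
Dictionary: {0: ''}
Step 1: w='' (idx 0), next='c' -> output (0, 'c'), add 'c' as idx 1
Step 2: w='c' (idx 1), next='b' -> output (1, 'b'), add 'cb' as idx 2
Step 3: w='' (idx 0), next='b' -> output (0, 'b'), add 'b' as idx 3
Step 4: w='cb' (idx 2), next='c' -> output (2, 'c'), add 'cbc' as idx 4
Step 5: w='b' (idx 3), end of input -> output (3, '')


Encoded: [(0, 'c'), (1, 'b'), (0, 'b'), (2, 'c'), (3, '')]


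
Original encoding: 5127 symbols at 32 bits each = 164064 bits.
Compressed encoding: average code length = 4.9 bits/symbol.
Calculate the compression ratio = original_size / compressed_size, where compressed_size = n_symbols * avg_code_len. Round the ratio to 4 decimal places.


original_size = n_symbols * orig_bits = 5127 * 32 = 164064 bits
compressed_size = n_symbols * avg_code_len = 5127 * 4.9 = 25122.3 bits
ratio = original_size / compressed_size = 164064 / 25122.3 = 6.5306

Compression ratio = 6.5306


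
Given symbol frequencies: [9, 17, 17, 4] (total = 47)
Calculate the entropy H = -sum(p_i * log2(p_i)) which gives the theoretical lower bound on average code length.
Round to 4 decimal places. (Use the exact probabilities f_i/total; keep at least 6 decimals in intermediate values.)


Per-symbol terms -p_i * log2(p_i) with p_i = f_i/47:
  p = 9/47 = 0.191489: log2(p) = -2.384664, -p*log2(p) = 0.456638
  p = 17/47 = 0.361702: log2(p) = -1.467126, -p*log2(p) = 0.530663
  p = 17/47 = 0.361702: log2(p) = -1.467126, -p*log2(p) = 0.530663
  p = 4/47 = 0.085106: log2(p) = -3.554589, -p*log2(p) = 0.302518
H = 0.456638 + 0.530663 + 0.530663 + 0.302518 = 1.820482

H = 1.8205 bits/symbol


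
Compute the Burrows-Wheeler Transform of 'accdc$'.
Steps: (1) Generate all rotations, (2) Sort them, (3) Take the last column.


Rotations (sorted):
  0: $accdc -> last char: c
  1: accdc$ -> last char: $
  2: c$accd -> last char: d
  3: ccdc$a -> last char: a
  4: cdc$ac -> last char: c
  5: dc$acc -> last char: c


BWT = c$dacc


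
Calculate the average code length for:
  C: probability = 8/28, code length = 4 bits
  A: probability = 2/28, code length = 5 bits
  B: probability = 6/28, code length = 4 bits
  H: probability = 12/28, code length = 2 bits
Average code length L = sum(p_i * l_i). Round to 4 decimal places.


Weighted contributions p_i * l_i:
  C: (8/28) * 4 = 32/28
  A: (2/28) * 5 = 10/28
  B: (6/28) * 4 = 24/28
  H: (12/28) * 2 = 24/28
Sum = (32 + 10 + 24 + 24)/28 = 90/28

L = 90/28 = 3.2143 bits/symbol


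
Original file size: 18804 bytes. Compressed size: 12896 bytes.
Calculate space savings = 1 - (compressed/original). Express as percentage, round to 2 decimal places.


ratio = compressed/original = 12896/18804 = 0.685812
savings = 1 - ratio = 1 - 0.685812 = 0.314188
as a percentage: 0.314188 * 100 = 31.42%

Space savings = 1 - 12896/18804 = 31.42%


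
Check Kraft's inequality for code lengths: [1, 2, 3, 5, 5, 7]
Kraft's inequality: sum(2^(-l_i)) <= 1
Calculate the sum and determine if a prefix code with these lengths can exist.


Sum = 2^(-1) + 2^(-2) + 2^(-3) + 2^(-5) + 2^(-5) + 2^(-7)
    = 0.5 + 0.25 + 0.125 + 0.03125 + 0.03125 + 0.0078125
    = 121/128 = 0.9453125
Since 0.9453125 <= 1, Kraft's inequality IS satisfied.
A prefix code with these lengths CAN exist.

Kraft sum = 0.9453125. Satisfied.


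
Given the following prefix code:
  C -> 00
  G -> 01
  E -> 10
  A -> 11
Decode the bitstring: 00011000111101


Decoding step by step:
Bits 00 -> C
Bits 01 -> G
Bits 10 -> E
Bits 00 -> C
Bits 11 -> A
Bits 11 -> A
Bits 01 -> G


Decoded message: CGECAAG


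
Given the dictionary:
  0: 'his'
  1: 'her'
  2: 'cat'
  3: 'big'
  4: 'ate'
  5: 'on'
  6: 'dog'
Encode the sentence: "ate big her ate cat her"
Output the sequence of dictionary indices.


Look up each word in the dictionary:
  'ate' -> 4
  'big' -> 3
  'her' -> 1
  'ate' -> 4
  'cat' -> 2
  'her' -> 1

Encoded: [4, 3, 1, 4, 2, 1]


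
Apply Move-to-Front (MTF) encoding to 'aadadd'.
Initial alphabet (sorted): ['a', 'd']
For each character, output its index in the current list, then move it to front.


MTF encoding:
'a': index 0 in ['a', 'd'] -> ['a', 'd']
'a': index 0 in ['a', 'd'] -> ['a', 'd']
'd': index 1 in ['a', 'd'] -> ['d', 'a']
'a': index 1 in ['d', 'a'] -> ['a', 'd']
'd': index 1 in ['a', 'd'] -> ['d', 'a']
'd': index 0 in ['d', 'a'] -> ['d', 'a']


Output: [0, 0, 1, 1, 1, 0]


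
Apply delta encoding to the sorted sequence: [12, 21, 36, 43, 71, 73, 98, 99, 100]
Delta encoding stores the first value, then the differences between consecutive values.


First value: 12
Deltas:
  21 - 12 = 9
  36 - 21 = 15
  43 - 36 = 7
  71 - 43 = 28
  73 - 71 = 2
  98 - 73 = 25
  99 - 98 = 1
  100 - 99 = 1


Delta encoded: [12, 9, 15, 7, 28, 2, 25, 1, 1]


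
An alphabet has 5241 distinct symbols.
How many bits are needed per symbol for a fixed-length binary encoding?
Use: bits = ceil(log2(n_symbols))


log2(5241) = 12.3556
Bracket: 2^12 = 4096 < 5241 <= 2^13 = 8192
So ceil(log2(5241)) = 13

bits = ceil(log2(5241)) = ceil(12.3556) = 13 bits


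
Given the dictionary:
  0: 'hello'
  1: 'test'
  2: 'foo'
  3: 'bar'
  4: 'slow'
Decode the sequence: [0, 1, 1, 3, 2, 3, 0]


Look up each index in the dictionary:
  0 -> 'hello'
  1 -> 'test'
  1 -> 'test'
  3 -> 'bar'
  2 -> 'foo'
  3 -> 'bar'
  0 -> 'hello'

Decoded: "hello test test bar foo bar hello"


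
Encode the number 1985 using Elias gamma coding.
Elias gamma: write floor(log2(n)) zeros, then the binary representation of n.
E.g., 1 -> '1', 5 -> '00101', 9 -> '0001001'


num_bits = floor(log2(1985)) + 1 = 11
leading_zeros = num_bits - 1 = 10
binary(1985) = 11111000001

Elias gamma(1985) = '0000000000' + '11111000001' = 000000000011111000001 (21 bits)


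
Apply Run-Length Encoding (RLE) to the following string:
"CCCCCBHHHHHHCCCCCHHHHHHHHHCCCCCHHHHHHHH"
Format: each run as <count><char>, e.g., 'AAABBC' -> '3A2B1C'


Scanning runs left to right:
  i=0: run of 'C' x 5 -> '5C'
  i=5: run of 'B' x 1 -> '1B'
  i=6: run of 'H' x 6 -> '6H'
  i=12: run of 'C' x 5 -> '5C'
  i=17: run of 'H' x 9 -> '9H'
  i=26: run of 'C' x 5 -> '5C'
  i=31: run of 'H' x 8 -> '8H'

RLE = 5C1B6H5C9H5C8H


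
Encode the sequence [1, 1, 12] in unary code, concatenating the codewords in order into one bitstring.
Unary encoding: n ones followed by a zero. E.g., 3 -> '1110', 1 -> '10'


Encode each number as n ones followed by a terminating 0:
  1 -> 10 (2 bits)
  1 -> 10 (2 bits)
  12 -> 1111111111110 (13 bits)
Total length = 2 + 2 + 13 = 17 bits.

Unary([1, 1, 12]) = 10101111111111110 (17 bits)


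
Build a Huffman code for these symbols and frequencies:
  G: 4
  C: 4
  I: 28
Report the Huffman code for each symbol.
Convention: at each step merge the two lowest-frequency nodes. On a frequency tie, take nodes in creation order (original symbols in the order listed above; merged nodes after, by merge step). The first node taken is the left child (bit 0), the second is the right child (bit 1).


Huffman tree construction:
Step 1: Merge G(4) + C(4) = 8
Step 2: Merge (G+C)(8) + I(28) = 36
Read each symbol's code off the tree from the root (left child = 0, right child = 1).

Codes:
  G: 00 (length 2)
  C: 01 (length 2)
  I: 1 (length 1)
Average code length: 44/36 = 1.2222 bits/symbol


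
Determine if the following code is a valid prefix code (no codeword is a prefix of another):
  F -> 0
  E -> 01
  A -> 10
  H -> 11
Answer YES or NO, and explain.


Checking each pair (does one codeword prefix another?):
  F='0' vs E='01': prefix -- VIOLATION

NO -- this is NOT a valid prefix code. F (0) is a prefix of E (01).


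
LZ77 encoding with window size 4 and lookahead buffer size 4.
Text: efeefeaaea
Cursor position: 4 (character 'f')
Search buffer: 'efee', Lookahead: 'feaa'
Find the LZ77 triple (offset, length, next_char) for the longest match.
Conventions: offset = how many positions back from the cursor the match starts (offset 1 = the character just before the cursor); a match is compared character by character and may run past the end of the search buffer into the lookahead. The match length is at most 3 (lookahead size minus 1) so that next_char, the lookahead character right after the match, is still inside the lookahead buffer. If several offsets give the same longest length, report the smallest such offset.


Try each offset into the search buffer:
  offset=1 (pos 3, char 'e'): match length 0
  offset=2 (pos 2, char 'e'): match length 0
  offset=3 (pos 1, char 'f'): match length 2
  offset=4 (pos 0, char 'e'): match length 0
Longest match has length 2 at offset 3.
next_char = character at position 4 + 2 = 6 -> 'a'

Best match: offset=3, length=2 (matching 'fe' starting at position 1)
LZ77 triple: (3, 2, 'a')


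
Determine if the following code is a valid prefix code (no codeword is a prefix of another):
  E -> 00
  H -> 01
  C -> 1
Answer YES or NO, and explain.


Checking each pair (does one codeword prefix another?):
  E='00' vs H='01': no prefix
  E='00' vs C='1': no prefix
  H='01' vs E='00': no prefix
  H='01' vs C='1': no prefix
  C='1' vs E='00': no prefix
  C='1' vs H='01': no prefix
No violation found over all pairs.

YES -- this is a valid prefix code. No codeword is a prefix of any other codeword.


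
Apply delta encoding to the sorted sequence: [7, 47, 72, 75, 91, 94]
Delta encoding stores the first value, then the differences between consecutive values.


First value: 7
Deltas:
  47 - 7 = 40
  72 - 47 = 25
  75 - 72 = 3
  91 - 75 = 16
  94 - 91 = 3


Delta encoded: [7, 40, 25, 3, 16, 3]


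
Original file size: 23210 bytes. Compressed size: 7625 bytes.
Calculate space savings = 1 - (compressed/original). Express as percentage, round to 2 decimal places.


ratio = compressed/original = 7625/23210 = 0.328522
savings = 1 - ratio = 1 - 0.328522 = 0.671478
as a percentage: 0.671478 * 100 = 67.15%

Space savings = 1 - 7625/23210 = 67.15%


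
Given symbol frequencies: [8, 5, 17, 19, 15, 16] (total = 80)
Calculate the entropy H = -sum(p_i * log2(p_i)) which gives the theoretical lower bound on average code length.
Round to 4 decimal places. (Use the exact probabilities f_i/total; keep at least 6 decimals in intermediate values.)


Per-symbol terms -p_i * log2(p_i) with p_i = f_i/80:
  p = 8/80 = 0.100000: log2(p) = -3.321928, -p*log2(p) = 0.332193
  p = 5/80 = 0.062500: log2(p) = -4.000000, -p*log2(p) = 0.250000
  p = 17/80 = 0.212500: log2(p) = -2.234465, -p*log2(p) = 0.474824
  p = 19/80 = 0.237500: log2(p) = -2.074001, -p*log2(p) = 0.492575
  p = 15/80 = 0.187500: log2(p) = -2.415037, -p*log2(p) = 0.452820
  p = 16/80 = 0.200000: log2(p) = -2.321928, -p*log2(p) = 0.464386
H = 0.332193 + 0.250000 + 0.474824 + 0.492575 + 0.452820 + 0.464386 = 2.466798

H = 2.4668 bits/symbol


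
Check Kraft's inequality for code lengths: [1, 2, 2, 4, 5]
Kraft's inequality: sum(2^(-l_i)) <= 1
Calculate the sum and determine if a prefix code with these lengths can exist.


Sum = 2^(-1) + 2^(-2) + 2^(-2) + 2^(-4) + 2^(-5)
    = 0.5 + 0.25 + 0.25 + 0.0625 + 0.03125
    = 35/32 = 1.09375
Since 1.09375 > 1, Kraft's inequality is NOT satisfied.
A prefix code with these lengths CANNOT exist.

Kraft sum = 1.09375. Not satisfied.


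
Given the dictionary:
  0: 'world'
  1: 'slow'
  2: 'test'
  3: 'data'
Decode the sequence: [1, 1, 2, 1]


Look up each index in the dictionary:
  1 -> 'slow'
  1 -> 'slow'
  2 -> 'test'
  1 -> 'slow'

Decoded: "slow slow test slow"


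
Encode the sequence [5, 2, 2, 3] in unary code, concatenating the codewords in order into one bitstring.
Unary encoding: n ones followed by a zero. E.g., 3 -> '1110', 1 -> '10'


Encode each number as n ones followed by a terminating 0:
  5 -> 111110 (6 bits)
  2 -> 110 (3 bits)
  2 -> 110 (3 bits)
  3 -> 1110 (4 bits)
Total length = 6 + 3 + 3 + 4 = 16 bits.

Unary([5, 2, 2, 3]) = 1111101101101110 (16 bits)


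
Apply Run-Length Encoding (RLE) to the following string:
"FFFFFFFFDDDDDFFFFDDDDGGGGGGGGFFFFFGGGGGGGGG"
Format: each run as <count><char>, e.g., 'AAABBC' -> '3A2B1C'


Scanning runs left to right:
  i=0: run of 'F' x 8 -> '8F'
  i=8: run of 'D' x 5 -> '5D'
  i=13: run of 'F' x 4 -> '4F'
  i=17: run of 'D' x 4 -> '4D'
  i=21: run of 'G' x 8 -> '8G'
  i=29: run of 'F' x 5 -> '5F'
  i=34: run of 'G' x 9 -> '9G'

RLE = 8F5D4F4D8G5F9G


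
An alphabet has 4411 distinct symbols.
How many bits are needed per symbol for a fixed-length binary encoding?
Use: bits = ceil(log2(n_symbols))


log2(4411) = 12.1069
Bracket: 2^12 = 4096 < 4411 <= 2^13 = 8192
So ceil(log2(4411)) = 13

bits = ceil(log2(4411)) = ceil(12.1069) = 13 bits


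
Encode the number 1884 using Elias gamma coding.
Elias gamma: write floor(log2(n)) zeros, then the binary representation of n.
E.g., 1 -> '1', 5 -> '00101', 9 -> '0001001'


num_bits = floor(log2(1884)) + 1 = 11
leading_zeros = num_bits - 1 = 10
binary(1884) = 11101011100

Elias gamma(1884) = '0000000000' + '11101011100' = 000000000011101011100 (21 bits)


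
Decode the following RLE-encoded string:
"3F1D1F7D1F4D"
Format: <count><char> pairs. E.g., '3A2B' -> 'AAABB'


Expanding each <count><char> pair:
  3F -> 'FFF'
  1D -> 'D'
  1F -> 'F'
  7D -> 'DDDDDDD'
  1F -> 'F'
  4D -> 'DDDD'

Decoded = FFFDFDDDDDDDFDDDD


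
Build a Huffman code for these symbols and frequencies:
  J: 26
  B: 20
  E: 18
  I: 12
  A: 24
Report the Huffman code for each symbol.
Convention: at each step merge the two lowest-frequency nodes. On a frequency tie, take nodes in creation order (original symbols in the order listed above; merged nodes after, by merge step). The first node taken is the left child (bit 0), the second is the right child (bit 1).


Huffman tree construction:
Step 1: Merge I(12) + E(18) = 30
Step 2: Merge B(20) + A(24) = 44
Step 3: Merge J(26) + (I+E)(30) = 56
Step 4: Merge (B+A)(44) + (J+(I+E))(56) = 100
Read each symbol's code off the tree from the root (left child = 0, right child = 1).

Codes:
  J: 10 (length 2)
  B: 00 (length 2)
  E: 111 (length 3)
  I: 110 (length 3)
  A: 01 (length 2)
Average code length: 230/100 = 2.3000 bits/symbol


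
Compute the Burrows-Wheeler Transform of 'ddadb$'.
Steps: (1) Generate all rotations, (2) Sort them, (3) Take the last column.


Rotations (sorted):
  0: $ddadb -> last char: b
  1: adb$dd -> last char: d
  2: b$ddad -> last char: d
  3: dadb$d -> last char: d
  4: db$dda -> last char: a
  5: ddadb$ -> last char: $


BWT = bddda$


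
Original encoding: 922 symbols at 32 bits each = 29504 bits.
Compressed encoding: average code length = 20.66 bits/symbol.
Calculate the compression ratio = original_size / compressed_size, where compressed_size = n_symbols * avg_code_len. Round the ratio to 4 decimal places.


original_size = n_symbols * orig_bits = 922 * 32 = 29504 bits
compressed_size = n_symbols * avg_code_len = 922 * 20.66 = 19048.52 bits
ratio = original_size / compressed_size = 29504 / 19048.52 = 1.5489

Compression ratio = 1.5489


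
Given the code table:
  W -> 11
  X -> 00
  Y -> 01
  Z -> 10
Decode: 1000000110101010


Decoding:
10 -> Z
00 -> X
00 -> X
01 -> Y
10 -> Z
10 -> Z
10 -> Z
10 -> Z


Result: ZXXYZZZZ


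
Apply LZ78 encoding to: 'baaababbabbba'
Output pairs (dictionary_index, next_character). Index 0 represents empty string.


LZ78 encoding steps:
Dictionary: {0: ''}
Step 1: w='' (idx 0), next='b' -> output (0, 'b'), add 'b' as idx 1
Step 2: w='' (idx 0), next='a' -> output (0, 'a'), add 'a' as idx 2
Step 3: w='a' (idx 2), next='a' -> output (2, 'a'), add 'aa' as idx 3
Step 4: w='b' (idx 1), next='a' -> output (1, 'a'), add 'ba' as idx 4
Step 5: w='b' (idx 1), next='b' -> output (1, 'b'), add 'bb' as idx 5
Step 6: w='a' (idx 2), next='b' -> output (2, 'b'), add 'ab' as idx 6
Step 7: w='bb' (idx 5), next='a' -> output (5, 'a'), add 'bba' as idx 7


Encoded: [(0, 'b'), (0, 'a'), (2, 'a'), (1, 'a'), (1, 'b'), (2, 'b'), (5, 'a')]


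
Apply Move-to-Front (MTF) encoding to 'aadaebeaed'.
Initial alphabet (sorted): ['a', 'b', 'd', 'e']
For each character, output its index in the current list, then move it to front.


MTF encoding:
'a': index 0 in ['a', 'b', 'd', 'e'] -> ['a', 'b', 'd', 'e']
'a': index 0 in ['a', 'b', 'd', 'e'] -> ['a', 'b', 'd', 'e']
'd': index 2 in ['a', 'b', 'd', 'e'] -> ['d', 'a', 'b', 'e']
'a': index 1 in ['d', 'a', 'b', 'e'] -> ['a', 'd', 'b', 'e']
'e': index 3 in ['a', 'd', 'b', 'e'] -> ['e', 'a', 'd', 'b']
'b': index 3 in ['e', 'a', 'd', 'b'] -> ['b', 'e', 'a', 'd']
'e': index 1 in ['b', 'e', 'a', 'd'] -> ['e', 'b', 'a', 'd']
'a': index 2 in ['e', 'b', 'a', 'd'] -> ['a', 'e', 'b', 'd']
'e': index 1 in ['a', 'e', 'b', 'd'] -> ['e', 'a', 'b', 'd']
'd': index 3 in ['e', 'a', 'b', 'd'] -> ['d', 'e', 'a', 'b']


Output: [0, 0, 2, 1, 3, 3, 1, 2, 1, 3]


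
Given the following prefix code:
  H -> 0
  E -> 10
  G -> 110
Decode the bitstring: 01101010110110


Decoding step by step:
Bits 0 -> H
Bits 110 -> G
Bits 10 -> E
Bits 10 -> E
Bits 110 -> G
Bits 110 -> G


Decoded message: HGEEGG


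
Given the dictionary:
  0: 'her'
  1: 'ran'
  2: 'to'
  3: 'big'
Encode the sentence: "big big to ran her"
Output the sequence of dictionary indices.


Look up each word in the dictionary:
  'big' -> 3
  'big' -> 3
  'to' -> 2
  'ran' -> 1
  'her' -> 0

Encoded: [3, 3, 2, 1, 0]


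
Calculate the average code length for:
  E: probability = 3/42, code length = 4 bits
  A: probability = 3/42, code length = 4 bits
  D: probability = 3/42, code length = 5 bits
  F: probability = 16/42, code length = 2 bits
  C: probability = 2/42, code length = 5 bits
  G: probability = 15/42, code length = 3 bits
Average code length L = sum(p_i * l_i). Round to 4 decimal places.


Weighted contributions p_i * l_i:
  E: (3/42) * 4 = 12/42
  A: (3/42) * 4 = 12/42
  D: (3/42) * 5 = 15/42
  F: (16/42) * 2 = 32/42
  C: (2/42) * 5 = 10/42
  G: (15/42) * 3 = 45/42
Sum = (12 + 12 + 15 + 32 + 10 + 45)/42 = 126/42

L = 126/42 = 3.0000 bits/symbol


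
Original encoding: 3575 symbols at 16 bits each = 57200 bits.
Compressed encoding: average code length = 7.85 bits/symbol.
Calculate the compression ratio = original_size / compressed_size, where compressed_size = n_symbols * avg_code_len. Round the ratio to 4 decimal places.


original_size = n_symbols * orig_bits = 3575 * 16 = 57200 bits
compressed_size = n_symbols * avg_code_len = 3575 * 7.85 = 28063.75 bits
ratio = original_size / compressed_size = 57200 / 28063.75 = 2.0382

Compression ratio = 2.0382


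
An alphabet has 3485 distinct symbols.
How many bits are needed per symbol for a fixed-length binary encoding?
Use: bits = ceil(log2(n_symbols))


log2(3485) = 11.7669
Bracket: 2^11 = 2048 < 3485 <= 2^12 = 4096
So ceil(log2(3485)) = 12

bits = ceil(log2(3485)) = ceil(11.7669) = 12 bits


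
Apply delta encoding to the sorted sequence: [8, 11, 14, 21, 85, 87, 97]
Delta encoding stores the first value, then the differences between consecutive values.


First value: 8
Deltas:
  11 - 8 = 3
  14 - 11 = 3
  21 - 14 = 7
  85 - 21 = 64
  87 - 85 = 2
  97 - 87 = 10


Delta encoded: [8, 3, 3, 7, 64, 2, 10]


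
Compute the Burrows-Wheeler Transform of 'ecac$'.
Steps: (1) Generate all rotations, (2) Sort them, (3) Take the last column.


Rotations (sorted):
  0: $ecac -> last char: c
  1: ac$ec -> last char: c
  2: c$eca -> last char: a
  3: cac$e -> last char: e
  4: ecac$ -> last char: $


BWT = ccae$
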